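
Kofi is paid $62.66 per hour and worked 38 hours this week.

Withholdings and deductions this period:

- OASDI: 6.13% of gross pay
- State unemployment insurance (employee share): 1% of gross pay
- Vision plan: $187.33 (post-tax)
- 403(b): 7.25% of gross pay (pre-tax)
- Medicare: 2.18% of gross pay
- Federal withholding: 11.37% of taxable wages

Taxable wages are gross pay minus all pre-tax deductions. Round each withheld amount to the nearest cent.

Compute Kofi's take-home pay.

Gross pay: 38 × $62.66 = $2381.08
403(b): $2381.08 × 0.0725 = $172.63
Taxable wages = $2381.08 − $172.63 = $2208.45
Federal withholding: $2208.45 × 0.1137 = $251.10
Medicare: $2381.08 × 0.0218 = $51.91
State unemployment insurance (employee share): $2381.08 × 0.01 = $23.81
OASDI: $2381.08 × 0.0613 = $145.96
Vision plan: $187.33
Total deductions = $172.63 + $251.10 + $51.91 + $23.81 + $145.96 + $187.33 = $832.74
Net pay = $2381.08 − $832.74 = $1548.34

$1548.34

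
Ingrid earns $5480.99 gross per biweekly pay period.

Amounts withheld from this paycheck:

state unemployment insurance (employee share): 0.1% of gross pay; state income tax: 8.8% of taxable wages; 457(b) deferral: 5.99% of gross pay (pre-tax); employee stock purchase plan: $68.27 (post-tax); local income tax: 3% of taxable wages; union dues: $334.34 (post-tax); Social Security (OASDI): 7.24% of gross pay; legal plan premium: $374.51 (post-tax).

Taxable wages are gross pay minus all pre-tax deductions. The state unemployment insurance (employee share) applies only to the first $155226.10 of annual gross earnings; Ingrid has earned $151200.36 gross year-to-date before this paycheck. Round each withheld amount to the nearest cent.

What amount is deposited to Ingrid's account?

$3366.69

457(b) deferral: $5480.99 × 0.0599 = $328.31
Taxable wages = $5480.99 − $328.31 = $5152.68
Local income tax: $5152.68 × 0.03 = $154.58
State income tax: $5152.68 × 0.088 = $453.44
State unemployment insurance (employee share): only $155226.10 − $151200.36 = $4025.74 of this check is subject → $4025.74 × 0.001 = $4.03
Social Security (OASDI): $5480.99 × 0.0724 = $396.82
Employee stock purchase plan: $68.27
Legal plan premium: $374.51
Union dues: $334.34
Total deductions = $328.31 + $154.58 + $453.44 + $4.03 + $396.82 + $68.27 + $374.51 + $334.34 = $2114.30
Net pay = $5480.99 − $2114.30 = $3366.69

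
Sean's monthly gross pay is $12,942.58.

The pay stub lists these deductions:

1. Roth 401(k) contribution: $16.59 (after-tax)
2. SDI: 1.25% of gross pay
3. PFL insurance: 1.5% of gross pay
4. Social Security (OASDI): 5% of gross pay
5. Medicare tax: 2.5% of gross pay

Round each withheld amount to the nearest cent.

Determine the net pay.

SDI: $12,942.58 × 0.0125 = $161.78
PFL insurance: $12,942.58 × 0.015 = $194.14
Medicare tax: $12,942.58 × 0.025 = $323.56
Social Security (OASDI): $12,942.58 × 0.05 = $647.13
Roth 401(k) contribution: $16.59
Total deductions = $161.78 + $194.14 + $323.56 + $647.13 + $16.59 = $1,343.20
Net pay = $12,942.58 − $1,343.20 = $11,599.38

$11,599.38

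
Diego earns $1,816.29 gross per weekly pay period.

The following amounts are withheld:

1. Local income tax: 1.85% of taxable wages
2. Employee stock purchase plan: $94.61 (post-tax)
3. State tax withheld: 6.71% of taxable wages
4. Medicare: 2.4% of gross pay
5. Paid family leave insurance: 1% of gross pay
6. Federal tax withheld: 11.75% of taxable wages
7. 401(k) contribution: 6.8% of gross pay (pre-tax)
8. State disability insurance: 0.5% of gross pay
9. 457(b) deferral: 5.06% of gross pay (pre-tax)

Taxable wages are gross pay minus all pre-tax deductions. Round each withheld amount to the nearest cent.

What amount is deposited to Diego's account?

401(k) contribution: $1,816.29 × 0.068 = $123.51
457(b) deferral: $1,816.29 × 0.0506 = $91.90
Pre-tax total = $123.51 + $91.90 = $215.41
Taxable wages = $1,816.29 − $215.41 = $1,600.88
Local income tax: $1,600.88 × 0.0185 = $29.62
State tax withheld: $1,600.88 × 0.0671 = $107.42
Federal tax withheld: $1,600.88 × 0.1175 = $188.10
Medicare: $1,816.29 × 0.024 = $43.59
Paid family leave insurance: $1,816.29 × 0.01 = $18.16
State disability insurance: $1,816.29 × 0.005 = $9.08
Employee stock purchase plan: $94.61
Total deductions = $123.51 + $91.90 + $29.62 + $107.42 + $188.10 + $43.59 + $18.16 + $9.08 + $94.61 = $705.99
Net pay = $1,816.29 − $705.99 = $1,110.30

$1,110.30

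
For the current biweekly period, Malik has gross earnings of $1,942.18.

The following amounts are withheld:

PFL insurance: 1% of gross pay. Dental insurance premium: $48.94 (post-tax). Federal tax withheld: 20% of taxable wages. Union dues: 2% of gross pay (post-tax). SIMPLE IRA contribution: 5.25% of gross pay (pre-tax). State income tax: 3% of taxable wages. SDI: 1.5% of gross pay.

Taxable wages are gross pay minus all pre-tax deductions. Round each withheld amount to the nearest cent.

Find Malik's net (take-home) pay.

SIMPLE IRA contribution: $1,942.18 × 0.0525 = $101.96
Taxable wages = $1,942.18 − $101.96 = $1,840.22
Federal tax withheld: $1,840.22 × 0.2 = $368.04
State income tax: $1,840.22 × 0.03 = $55.21
PFL insurance: $1,942.18 × 0.01 = $19.42
SDI: $1,942.18 × 0.015 = $29.13
Union dues: $1,942.18 × 0.02 = $38.84
Dental insurance premium: $48.94
Total deductions = $101.96 + $368.04 + $55.21 + $19.42 + $29.13 + $38.84 + $48.94 = $661.54
Net pay = $1,942.18 − $661.54 = $1,280.64

$1,280.64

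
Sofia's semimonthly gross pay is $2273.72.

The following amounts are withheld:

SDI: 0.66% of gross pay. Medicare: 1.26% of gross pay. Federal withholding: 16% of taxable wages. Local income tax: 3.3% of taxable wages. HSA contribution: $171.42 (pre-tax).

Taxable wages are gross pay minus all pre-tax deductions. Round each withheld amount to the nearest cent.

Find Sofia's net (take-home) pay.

HSA contribution: $171.42
Taxable wages = $2273.72 − $171.42 = $2102.30
Local income tax: $2102.30 × 0.033 = $69.38
Federal withholding: $2102.30 × 0.16 = $336.37
SDI: $2273.72 × 0.0066 = $15.01
Medicare: $2273.72 × 0.0126 = $28.65
Total deductions = $171.42 + $69.38 + $336.37 + $15.01 + $28.65 = $620.83
Net pay = $2273.72 − $620.83 = $1652.89

$1652.89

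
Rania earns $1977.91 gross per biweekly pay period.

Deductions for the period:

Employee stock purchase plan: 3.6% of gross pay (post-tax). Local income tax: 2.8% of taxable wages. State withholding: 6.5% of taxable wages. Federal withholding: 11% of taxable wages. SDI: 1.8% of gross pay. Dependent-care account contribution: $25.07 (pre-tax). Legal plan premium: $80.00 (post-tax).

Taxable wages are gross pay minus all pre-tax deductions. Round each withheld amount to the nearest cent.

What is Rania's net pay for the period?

$1369.62

Dependent-care account contribution: $25.07
Taxable wages = $1977.91 − $25.07 = $1952.84
Federal withholding: $1952.84 × 0.11 = $214.81
Local income tax: $1952.84 × 0.028 = $54.68
State withholding: $1952.84 × 0.065 = $126.93
SDI: $1977.91 × 0.018 = $35.60
Employee stock purchase plan: $1977.91 × 0.036 = $71.20
Legal plan premium: $80.00
Total deductions = $25.07 + $214.81 + $54.68 + $126.93 + $35.60 + $71.20 + $80.00 = $608.29
Net pay = $1977.91 − $608.29 = $1369.62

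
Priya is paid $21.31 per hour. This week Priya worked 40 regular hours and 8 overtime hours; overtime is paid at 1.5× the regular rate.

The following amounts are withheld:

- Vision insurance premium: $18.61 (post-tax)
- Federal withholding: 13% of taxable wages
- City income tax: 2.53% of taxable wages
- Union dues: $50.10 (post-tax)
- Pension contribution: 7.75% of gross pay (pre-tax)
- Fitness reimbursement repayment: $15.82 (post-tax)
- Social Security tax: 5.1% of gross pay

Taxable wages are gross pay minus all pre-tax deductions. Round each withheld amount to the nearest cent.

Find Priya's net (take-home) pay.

Regular pay: 40 × $21.31 = $852.40
Overtime pay: 8 × $21.31 × 1.5 = $255.72
Gross pay = $852.40 + $255.72 = $1108.12
Pension contribution: $1108.12 × 0.0775 = $85.88
Taxable wages = $1108.12 − $85.88 = $1022.24
Federal withholding: $1022.24 × 0.13 = $132.89
City income tax: $1022.24 × 0.0253 = $25.86
Social Security tax: $1108.12 × 0.051 = $56.51
Union dues: $50.10
Fitness reimbursement repayment: $15.82
Vision insurance premium: $18.61
Total deductions = $85.88 + $132.89 + $25.86 + $56.51 + $50.10 + $15.82 + $18.61 = $385.67
Net pay = $1108.12 − $385.67 = $722.45

$722.45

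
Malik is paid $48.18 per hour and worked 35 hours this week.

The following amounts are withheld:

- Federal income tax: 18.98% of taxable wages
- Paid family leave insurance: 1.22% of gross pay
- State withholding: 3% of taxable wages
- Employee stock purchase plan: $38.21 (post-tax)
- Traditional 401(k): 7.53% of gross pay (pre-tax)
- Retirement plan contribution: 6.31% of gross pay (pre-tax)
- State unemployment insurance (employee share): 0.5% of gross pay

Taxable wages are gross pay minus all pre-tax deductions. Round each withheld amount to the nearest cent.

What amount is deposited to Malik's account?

Gross pay: 35 × $48.18 = $1,686.30
Traditional 401(k): $1,686.30 × 0.0753 = $126.98
Retirement plan contribution: $1,686.30 × 0.0631 = $106.41
Pre-tax total = $126.98 + $106.41 = $233.39
Taxable wages = $1,686.30 − $233.39 = $1,452.91
State withholding: $1,452.91 × 0.03 = $43.59
Federal income tax: $1,452.91 × 0.1898 = $275.76
Paid family leave insurance: $1,686.30 × 0.0122 = $20.57
State unemployment insurance (employee share): $1,686.30 × 0.005 = $8.43
Employee stock purchase plan: $38.21
Total deductions = $126.98 + $106.41 + $43.59 + $275.76 + $20.57 + $8.43 + $38.21 = $619.95
Net pay = $1,686.30 − $619.95 = $1,066.35

$1,066.35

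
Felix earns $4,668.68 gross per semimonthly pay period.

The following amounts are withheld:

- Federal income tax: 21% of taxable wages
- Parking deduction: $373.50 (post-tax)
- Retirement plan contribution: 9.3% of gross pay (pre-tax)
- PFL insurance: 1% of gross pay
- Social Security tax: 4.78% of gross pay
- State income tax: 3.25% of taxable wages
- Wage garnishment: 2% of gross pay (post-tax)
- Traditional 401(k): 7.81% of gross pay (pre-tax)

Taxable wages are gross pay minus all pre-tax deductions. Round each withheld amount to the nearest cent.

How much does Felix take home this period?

Retirement plan contribution: $4,668.68 × 0.093 = $434.19
Traditional 401(k): $4,668.68 × 0.0781 = $364.62
Pre-tax total = $434.19 + $364.62 = $798.81
Taxable wages = $4,668.68 − $798.81 = $3,869.87
Federal income tax: $3,869.87 × 0.21 = $812.67
State income tax: $3,869.87 × 0.0325 = $125.77
PFL insurance: $4,668.68 × 0.01 = $46.69
Social Security tax: $4,668.68 × 0.0478 = $223.16
Parking deduction: $373.50
Wage garnishment: $4,668.68 × 0.02 = $93.37
Total deductions = $434.19 + $364.62 + $812.67 + $125.77 + $46.69 + $223.16 + $373.50 + $93.37 = $2,473.97
Net pay = $4,668.68 − $2,473.97 = $2,194.71

$2,194.71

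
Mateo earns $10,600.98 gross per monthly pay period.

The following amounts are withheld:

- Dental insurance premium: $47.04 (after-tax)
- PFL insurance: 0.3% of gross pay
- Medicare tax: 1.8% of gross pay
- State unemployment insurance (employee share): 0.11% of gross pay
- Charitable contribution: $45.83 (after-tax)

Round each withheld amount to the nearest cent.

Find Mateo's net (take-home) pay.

Medicare tax: $10,600.98 × 0.018 = $190.82
State unemployment insurance (employee share): $10,600.98 × 0.0011 = $11.66
PFL insurance: $10,600.98 × 0.003 = $31.80
Dental insurance premium: $47.04
Charitable contribution: $45.83
Total deductions = $190.82 + $11.66 + $31.80 + $47.04 + $45.83 = $327.15
Net pay = $10,600.98 − $327.15 = $10,273.83

$10,273.83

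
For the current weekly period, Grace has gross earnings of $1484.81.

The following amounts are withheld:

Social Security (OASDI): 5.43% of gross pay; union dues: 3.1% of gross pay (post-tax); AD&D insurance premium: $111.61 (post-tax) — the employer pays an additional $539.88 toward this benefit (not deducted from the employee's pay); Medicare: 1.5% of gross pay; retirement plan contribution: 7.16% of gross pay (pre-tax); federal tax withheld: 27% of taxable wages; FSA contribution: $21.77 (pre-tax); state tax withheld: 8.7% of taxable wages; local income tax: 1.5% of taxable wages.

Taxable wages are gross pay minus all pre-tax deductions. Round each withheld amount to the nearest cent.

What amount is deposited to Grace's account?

$591.48

Retirement plan contribution: $1484.81 × 0.0716 = $106.31
FSA contribution: $21.77
Pre-tax total = $106.31 + $21.77 = $128.08
Taxable wages = $1484.81 − $128.08 = $1356.73
State tax withheld: $1356.73 × 0.087 = $118.04
Federal tax withheld: $1356.73 × 0.27 = $366.32
Local income tax: $1356.73 × 0.015 = $20.35
Social Security (OASDI): $1484.81 × 0.0543 = $80.63
Medicare: $1484.81 × 0.015 = $22.27
Union dues: $1484.81 × 0.031 = $46.03
AD&D insurance premium: $111.61
(Employer's $539.88 toward AD&D insurance premium is not withheld from the employee.)
Total deductions = $106.31 + $21.77 + $118.04 + $366.32 + $20.35 + $80.63 + $22.27 + $46.03 + $111.61 = $893.33
Net pay = $1484.81 − $893.33 = $591.48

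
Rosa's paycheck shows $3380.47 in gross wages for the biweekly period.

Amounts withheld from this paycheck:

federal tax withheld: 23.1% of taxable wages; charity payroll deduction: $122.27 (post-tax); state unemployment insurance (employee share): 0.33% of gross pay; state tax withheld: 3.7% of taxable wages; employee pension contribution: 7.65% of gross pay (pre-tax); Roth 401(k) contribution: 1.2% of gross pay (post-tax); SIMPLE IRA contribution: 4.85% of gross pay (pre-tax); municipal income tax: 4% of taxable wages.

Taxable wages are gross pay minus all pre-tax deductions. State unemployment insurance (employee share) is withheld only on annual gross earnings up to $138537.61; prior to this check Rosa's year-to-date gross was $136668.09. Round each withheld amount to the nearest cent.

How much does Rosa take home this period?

$1877.86

Employee pension contribution: $3380.47 × 0.0765 = $258.61
SIMPLE IRA contribution: $3380.47 × 0.0485 = $163.95
Pre-tax total = $258.61 + $163.95 = $422.56
Taxable wages = $3380.47 − $422.56 = $2957.91
State tax withheld: $2957.91 × 0.037 = $109.44
Federal tax withheld: $2957.91 × 0.231 = $683.28
Municipal income tax: $2957.91 × 0.04 = $118.32
State unemployment insurance (employee share): only $138537.61 − $136668.09 = $1869.52 of this check is subject → $1869.52 × 0.0033 = $6.17
Charity payroll deduction: $122.27
Roth 401(k) contribution: $3380.47 × 0.012 = $40.57
Total deductions = $258.61 + $163.95 + $109.44 + $683.28 + $118.32 + $6.17 + $122.27 + $40.57 = $1502.61
Net pay = $3380.47 − $1502.61 = $1877.86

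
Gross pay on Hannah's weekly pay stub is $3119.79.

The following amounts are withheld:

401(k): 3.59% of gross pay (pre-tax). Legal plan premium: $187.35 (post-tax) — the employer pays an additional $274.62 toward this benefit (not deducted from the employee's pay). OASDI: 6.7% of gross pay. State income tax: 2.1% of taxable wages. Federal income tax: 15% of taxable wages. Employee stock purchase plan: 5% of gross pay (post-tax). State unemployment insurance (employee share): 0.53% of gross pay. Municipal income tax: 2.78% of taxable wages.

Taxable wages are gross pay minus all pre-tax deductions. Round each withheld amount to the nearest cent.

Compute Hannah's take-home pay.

$1840.94

401(k): $3119.79 × 0.0359 = $112.00
Taxable wages = $3119.79 − $112.00 = $3007.79
Municipal income tax: $3007.79 × 0.0278 = $83.62
Federal income tax: $3007.79 × 0.15 = $451.17
State income tax: $3007.79 × 0.021 = $63.16
State unemployment insurance (employee share): $3119.79 × 0.0053 = $16.53
OASDI: $3119.79 × 0.067 = $209.03
Legal plan premium: $187.35
Employee stock purchase plan: $3119.79 × 0.05 = $155.99
(Employer's $274.62 toward legal plan premium is not withheld from the employee.)
Total deductions = $112.00 + $83.62 + $451.17 + $63.16 + $16.53 + $209.03 + $187.35 + $155.99 = $1278.85
Net pay = $3119.79 − $1278.85 = $1840.94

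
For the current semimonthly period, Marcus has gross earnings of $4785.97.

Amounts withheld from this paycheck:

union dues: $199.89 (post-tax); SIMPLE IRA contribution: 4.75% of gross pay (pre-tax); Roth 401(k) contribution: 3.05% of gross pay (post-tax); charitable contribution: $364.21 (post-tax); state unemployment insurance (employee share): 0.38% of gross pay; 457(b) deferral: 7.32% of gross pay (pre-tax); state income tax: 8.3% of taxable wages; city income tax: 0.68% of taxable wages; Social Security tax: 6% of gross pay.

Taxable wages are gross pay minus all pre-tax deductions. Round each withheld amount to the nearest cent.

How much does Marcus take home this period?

$2814.98

457(b) deferral: $4785.97 × 0.0732 = $350.33
SIMPLE IRA contribution: $4785.97 × 0.0475 = $227.33
Pre-tax total = $350.33 + $227.33 = $577.66
Taxable wages = $4785.97 − $577.66 = $4208.31
City income tax: $4208.31 × 0.0068 = $28.62
State income tax: $4208.31 × 0.083 = $349.29
Social Security tax: $4785.97 × 0.06 = $287.16
State unemployment insurance (employee share): $4785.97 × 0.0038 = $18.19
Roth 401(k) contribution: $4785.97 × 0.0305 = $145.97
Union dues: $199.89
Charitable contribution: $364.21
Total deductions = $350.33 + $227.33 + $28.62 + $349.29 + $287.16 + $18.19 + $145.97 + $199.89 + $364.21 = $1970.99
Net pay = $4785.97 − $1970.99 = $2814.98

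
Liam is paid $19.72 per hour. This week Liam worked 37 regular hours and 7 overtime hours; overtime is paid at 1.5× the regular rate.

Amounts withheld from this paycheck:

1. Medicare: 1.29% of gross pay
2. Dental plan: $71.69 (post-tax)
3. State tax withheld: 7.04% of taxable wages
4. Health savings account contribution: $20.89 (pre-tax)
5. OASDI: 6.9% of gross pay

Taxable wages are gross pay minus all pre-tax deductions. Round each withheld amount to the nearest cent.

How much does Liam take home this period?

$702.94

Regular pay: 37 × $19.72 = $729.64
Overtime pay: 7 × $19.72 × 1.5 = $207.06
Gross pay = $729.64 + $207.06 = $936.70
Health savings account contribution: $20.89
Taxable wages = $936.70 − $20.89 = $915.81
State tax withheld: $915.81 × 0.0704 = $64.47
Medicare: $936.70 × 0.0129 = $12.08
OASDI: $936.70 × 0.069 = $64.63
Dental plan: $71.69
Total deductions = $20.89 + $64.47 + $12.08 + $64.63 + $71.69 = $233.76
Net pay = $936.70 − $233.76 = $702.94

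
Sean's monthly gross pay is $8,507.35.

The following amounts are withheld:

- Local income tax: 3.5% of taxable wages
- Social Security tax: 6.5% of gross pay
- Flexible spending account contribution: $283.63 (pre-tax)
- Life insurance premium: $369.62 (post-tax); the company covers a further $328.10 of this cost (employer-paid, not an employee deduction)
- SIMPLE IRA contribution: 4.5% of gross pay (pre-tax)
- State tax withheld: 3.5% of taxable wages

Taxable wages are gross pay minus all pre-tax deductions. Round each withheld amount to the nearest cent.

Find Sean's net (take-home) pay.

Flexible spending account contribution: $283.63
SIMPLE IRA contribution: $8,507.35 × 0.045 = $382.83
Pre-tax total = $283.63 + $382.83 = $666.46
Taxable wages = $8,507.35 − $666.46 = $7,840.89
Local income tax: $7,840.89 × 0.035 = $274.43
State tax withheld: $7,840.89 × 0.035 = $274.43
Social Security tax: $8,507.35 × 0.065 = $552.98
Life insurance premium: $369.62
(Employer's $328.10 toward life insurance premium is not withheld from the employee.)
Total deductions = $283.63 + $382.83 + $274.43 + $274.43 + $552.98 + $369.62 = $2,137.92
Net pay = $8,507.35 − $2,137.92 = $6,369.43

$6,369.43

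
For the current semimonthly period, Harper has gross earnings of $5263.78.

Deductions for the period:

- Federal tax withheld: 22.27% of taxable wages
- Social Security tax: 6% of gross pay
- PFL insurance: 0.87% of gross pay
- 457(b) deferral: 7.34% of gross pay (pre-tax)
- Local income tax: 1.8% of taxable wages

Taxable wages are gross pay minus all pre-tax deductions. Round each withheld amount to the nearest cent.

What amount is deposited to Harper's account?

$3341.81

457(b) deferral: $5263.78 × 0.0734 = $386.36
Taxable wages = $5263.78 − $386.36 = $4877.42
Federal tax withheld: $4877.42 × 0.2227 = $1086.20
Local income tax: $4877.42 × 0.018 = $87.79
PFL insurance: $5263.78 × 0.0087 = $45.79
Social Security tax: $5263.78 × 0.06 = $315.83
Total deductions = $386.36 + $1086.20 + $87.79 + $45.79 + $315.83 = $1921.97
Net pay = $5263.78 − $1921.97 = $3341.81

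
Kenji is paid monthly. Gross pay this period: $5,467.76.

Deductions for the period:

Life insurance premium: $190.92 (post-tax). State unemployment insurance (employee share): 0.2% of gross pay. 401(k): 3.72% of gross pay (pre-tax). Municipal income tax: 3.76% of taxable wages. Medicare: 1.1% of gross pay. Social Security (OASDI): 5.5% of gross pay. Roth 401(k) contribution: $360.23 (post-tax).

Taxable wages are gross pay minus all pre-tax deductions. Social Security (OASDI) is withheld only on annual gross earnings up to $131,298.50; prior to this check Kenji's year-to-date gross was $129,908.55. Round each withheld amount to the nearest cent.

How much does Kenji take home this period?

$4,367.73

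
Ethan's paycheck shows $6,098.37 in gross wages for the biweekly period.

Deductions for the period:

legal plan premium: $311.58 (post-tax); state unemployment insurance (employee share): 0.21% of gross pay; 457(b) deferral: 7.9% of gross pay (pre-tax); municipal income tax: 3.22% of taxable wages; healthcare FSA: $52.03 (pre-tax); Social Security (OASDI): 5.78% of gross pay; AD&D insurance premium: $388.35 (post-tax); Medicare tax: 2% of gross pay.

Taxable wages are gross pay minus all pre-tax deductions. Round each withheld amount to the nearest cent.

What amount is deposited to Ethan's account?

Healthcare FSA: $52.03
457(b) deferral: $6,098.37 × 0.079 = $481.77
Pre-tax total = $52.03 + $481.77 = $533.80
Taxable wages = $6,098.37 − $533.80 = $5,564.57
Municipal income tax: $5,564.57 × 0.0322 = $179.18
Social Security (OASDI): $6,098.37 × 0.0578 = $352.49
Medicare tax: $6,098.37 × 0.02 = $121.97
State unemployment insurance (employee share): $6,098.37 × 0.0021 = $12.81
Legal plan premium: $311.58
AD&D insurance premium: $388.35
Total deductions = $52.03 + $481.77 + $179.18 + $352.49 + $121.97 + $12.81 + $311.58 + $388.35 = $1,900.18
Net pay = $6,098.37 − $1,900.18 = $4,198.19

$4,198.19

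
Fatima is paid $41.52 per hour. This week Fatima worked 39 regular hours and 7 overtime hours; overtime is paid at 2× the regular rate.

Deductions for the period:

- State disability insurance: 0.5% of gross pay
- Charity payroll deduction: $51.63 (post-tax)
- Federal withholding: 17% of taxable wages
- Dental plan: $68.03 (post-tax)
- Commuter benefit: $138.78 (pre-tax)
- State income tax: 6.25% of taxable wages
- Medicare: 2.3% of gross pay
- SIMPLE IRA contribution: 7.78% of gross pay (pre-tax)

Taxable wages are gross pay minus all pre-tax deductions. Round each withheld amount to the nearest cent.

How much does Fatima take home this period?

Regular pay: 39 × $41.52 = $1619.28
Overtime pay: 7 × $41.52 × 2 = $581.28
Gross pay = $1619.28 + $581.28 = $2200.56
SIMPLE IRA contribution: $2200.56 × 0.0778 = $171.20
Commuter benefit: $138.78
Pre-tax total = $171.20 + $138.78 = $309.98
Taxable wages = $2200.56 − $309.98 = $1890.58
State income tax: $1890.58 × 0.0625 = $118.16
Federal withholding: $1890.58 × 0.17 = $321.40
State disability insurance: $2200.56 × 0.005 = $11.00
Medicare: $2200.56 × 0.023 = $50.61
Dental plan: $68.03
Charity payroll deduction: $51.63
Total deductions = $171.20 + $138.78 + $118.16 + $321.40 + $11.00 + $50.61 + $68.03 + $51.63 = $930.81
Net pay = $2200.56 − $930.81 = $1269.75

$1269.75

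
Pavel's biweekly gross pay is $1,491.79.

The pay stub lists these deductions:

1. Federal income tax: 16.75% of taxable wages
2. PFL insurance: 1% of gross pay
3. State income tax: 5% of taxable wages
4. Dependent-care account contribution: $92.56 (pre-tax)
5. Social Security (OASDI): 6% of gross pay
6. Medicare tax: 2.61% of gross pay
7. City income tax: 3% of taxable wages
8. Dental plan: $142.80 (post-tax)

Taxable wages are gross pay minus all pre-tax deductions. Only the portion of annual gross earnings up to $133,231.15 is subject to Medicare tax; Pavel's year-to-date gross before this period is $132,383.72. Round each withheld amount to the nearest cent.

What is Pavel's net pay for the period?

Dependent-care account contribution: $92.56
Taxable wages = $1,491.79 − $92.56 = $1,399.23
City income tax: $1,399.23 × 0.03 = $41.98
State income tax: $1,399.23 × 0.05 = $69.96
Federal income tax: $1,399.23 × 0.1675 = $234.37
PFL insurance: $1,491.79 × 0.01 = $14.92
Social Security (OASDI): $1,491.79 × 0.06 = $89.51
Medicare tax: only $133,231.15 − $132,383.72 = $847.43 of this check is subject → $847.43 × 0.0261 = $22.12
Dental plan: $142.80
Total deductions = $92.56 + $41.98 + $69.96 + $234.37 + $14.92 + $89.51 + $22.12 + $142.80 = $708.22
Net pay = $1,491.79 − $708.22 = $783.57

$783.57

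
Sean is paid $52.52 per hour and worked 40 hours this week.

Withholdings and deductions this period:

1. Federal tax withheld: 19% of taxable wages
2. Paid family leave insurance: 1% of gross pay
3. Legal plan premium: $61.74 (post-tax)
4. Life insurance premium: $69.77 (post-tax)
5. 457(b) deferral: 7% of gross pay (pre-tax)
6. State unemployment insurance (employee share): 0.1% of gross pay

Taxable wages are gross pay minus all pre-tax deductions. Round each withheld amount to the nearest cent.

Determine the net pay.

Gross pay: 40 × $52.52 = $2,100.80
457(b) deferral: $2,100.80 × 0.07 = $147.06
Taxable wages = $2,100.80 − $147.06 = $1,953.74
Federal tax withheld: $1,953.74 × 0.19 = $371.21
Paid family leave insurance: $2,100.80 × 0.01 = $21.01
State unemployment insurance (employee share): $2,100.80 × 0.001 = $2.10
Life insurance premium: $69.77
Legal plan premium: $61.74
Total deductions = $147.06 + $371.21 + $21.01 + $2.10 + $69.77 + $61.74 = $672.89
Net pay = $2,100.80 − $672.89 = $1,427.91

$1,427.91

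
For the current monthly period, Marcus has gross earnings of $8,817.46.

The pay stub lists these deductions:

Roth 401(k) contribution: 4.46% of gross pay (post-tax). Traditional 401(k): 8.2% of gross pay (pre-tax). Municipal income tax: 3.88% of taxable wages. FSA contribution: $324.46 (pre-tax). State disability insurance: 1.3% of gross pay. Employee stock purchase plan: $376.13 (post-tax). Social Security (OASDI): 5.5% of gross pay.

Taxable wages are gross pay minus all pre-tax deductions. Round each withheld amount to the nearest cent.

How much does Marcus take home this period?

FSA contribution: $324.46
Traditional 401(k): $8,817.46 × 0.082 = $723.03
Pre-tax total = $324.46 + $723.03 = $1,047.49
Taxable wages = $8,817.46 − $1,047.49 = $7,769.97
Municipal income tax: $7,769.97 × 0.0388 = $301.47
State disability insurance: $8,817.46 × 0.013 = $114.63
Social Security (OASDI): $8,817.46 × 0.055 = $484.96
Roth 401(k) contribution: $8,817.46 × 0.0446 = $393.26
Employee stock purchase plan: $376.13
Total deductions = $324.46 + $723.03 + $301.47 + $114.63 + $484.96 + $393.26 + $376.13 = $2,717.94
Net pay = $8,817.46 − $2,717.94 = $6,099.52

$6,099.52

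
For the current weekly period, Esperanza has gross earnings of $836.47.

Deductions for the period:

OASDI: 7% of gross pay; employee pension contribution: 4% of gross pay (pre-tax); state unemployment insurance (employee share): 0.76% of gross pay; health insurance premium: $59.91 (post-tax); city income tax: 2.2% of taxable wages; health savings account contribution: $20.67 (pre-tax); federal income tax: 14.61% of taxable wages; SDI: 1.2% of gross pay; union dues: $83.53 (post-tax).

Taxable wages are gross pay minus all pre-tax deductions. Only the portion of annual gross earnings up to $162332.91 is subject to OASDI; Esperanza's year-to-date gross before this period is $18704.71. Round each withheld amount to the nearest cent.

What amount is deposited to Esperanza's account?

Health savings account contribution: $20.67
Employee pension contribution: $836.47 × 0.04 = $33.46
Pre-tax total = $20.67 + $33.46 = $54.13
Taxable wages = $836.47 − $54.13 = $782.34
Federal income tax: $782.34 × 0.1461 = $114.30
City income tax: $782.34 × 0.022 = $17.21
SDI: $836.47 × 0.012 = $10.04
State unemployment insurance (employee share): $836.47 × 0.0076 = $6.36
OASDI: cap not yet reached, full $836.47 is subject → $836.47 × 0.07 = $58.55
Union dues: $83.53
Health insurance premium: $59.91
Total deductions = $20.67 + $33.46 + $114.30 + $17.21 + $10.04 + $6.36 + $58.55 + $83.53 + $59.91 = $404.03
Net pay = $836.47 − $404.03 = $432.44

$432.44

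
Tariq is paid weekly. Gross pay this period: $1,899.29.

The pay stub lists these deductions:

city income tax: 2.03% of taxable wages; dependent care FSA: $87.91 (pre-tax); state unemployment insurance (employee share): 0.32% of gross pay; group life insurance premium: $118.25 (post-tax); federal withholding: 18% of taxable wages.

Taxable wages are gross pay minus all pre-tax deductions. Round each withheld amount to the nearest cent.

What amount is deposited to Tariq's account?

$1,324.23

Dependent care FSA: $87.91
Taxable wages = $1,899.29 − $87.91 = $1,811.38
Federal withholding: $1,811.38 × 0.18 = $326.05
City income tax: $1,811.38 × 0.0203 = $36.77
State unemployment insurance (employee share): $1,899.29 × 0.0032 = $6.08
Group life insurance premium: $118.25
Total deductions = $87.91 + $326.05 + $36.77 + $6.08 + $118.25 = $575.06
Net pay = $1,899.29 − $575.06 = $1,324.23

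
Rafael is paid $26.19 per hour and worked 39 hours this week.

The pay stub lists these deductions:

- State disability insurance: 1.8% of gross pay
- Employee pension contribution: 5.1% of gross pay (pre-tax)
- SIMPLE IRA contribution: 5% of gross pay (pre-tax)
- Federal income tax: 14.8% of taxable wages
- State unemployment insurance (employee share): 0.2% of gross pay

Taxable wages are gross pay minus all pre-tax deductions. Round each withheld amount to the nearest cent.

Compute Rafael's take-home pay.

$761.92

Gross pay: 39 × $26.19 = $1021.41
SIMPLE IRA contribution: $1021.41 × 0.05 = $51.07
Employee pension contribution: $1021.41 × 0.051 = $52.09
Pre-tax total = $51.07 + $52.09 = $103.16
Taxable wages = $1021.41 − $103.16 = $918.25
Federal income tax: $918.25 × 0.148 = $135.90
State unemployment insurance (employee share): $1021.41 × 0.002 = $2.04
State disability insurance: $1021.41 × 0.018 = $18.39
Total deductions = $51.07 + $52.09 + $135.90 + $2.04 + $18.39 = $259.49
Net pay = $1021.41 − $259.49 = $761.92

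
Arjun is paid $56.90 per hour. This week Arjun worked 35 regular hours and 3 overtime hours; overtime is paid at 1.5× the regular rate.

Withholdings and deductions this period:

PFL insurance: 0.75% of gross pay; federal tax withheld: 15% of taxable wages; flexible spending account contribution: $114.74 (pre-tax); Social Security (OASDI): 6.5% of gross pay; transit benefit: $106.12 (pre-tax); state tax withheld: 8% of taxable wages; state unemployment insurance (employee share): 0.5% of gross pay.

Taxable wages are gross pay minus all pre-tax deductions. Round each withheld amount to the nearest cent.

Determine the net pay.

Regular pay: 35 × $56.90 = $1,991.50
Overtime pay: 3 × $56.90 × 1.5 = $256.05
Gross pay = $1,991.50 + $256.05 = $2,247.55
Transit benefit: $106.12
Flexible spending account contribution: $114.74
Pre-tax total = $106.12 + $114.74 = $220.86
Taxable wages = $2,247.55 − $220.86 = $2,026.69
Federal tax withheld: $2,026.69 × 0.15 = $304.00
State tax withheld: $2,026.69 × 0.08 = $162.14
State unemployment insurance (employee share): $2,247.55 × 0.005 = $11.24
Social Security (OASDI): $2,247.55 × 0.065 = $146.09
PFL insurance: $2,247.55 × 0.0075 = $16.86
Total deductions = $106.12 + $114.74 + $304.00 + $162.14 + $11.24 + $146.09 + $16.86 = $861.19
Net pay = $2,247.55 − $861.19 = $1,386.36

$1,386.36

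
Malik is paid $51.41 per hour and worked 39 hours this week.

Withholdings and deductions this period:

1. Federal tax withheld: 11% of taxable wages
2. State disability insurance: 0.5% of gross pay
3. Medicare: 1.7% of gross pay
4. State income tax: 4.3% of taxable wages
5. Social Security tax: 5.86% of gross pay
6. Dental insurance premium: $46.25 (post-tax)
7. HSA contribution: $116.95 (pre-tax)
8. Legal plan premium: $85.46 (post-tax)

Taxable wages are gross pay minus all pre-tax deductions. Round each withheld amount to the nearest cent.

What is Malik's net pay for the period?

$1305.87

Gross pay: 39 × $51.41 = $2004.99
HSA contribution: $116.95
Taxable wages = $2004.99 − $116.95 = $1888.04
State income tax: $1888.04 × 0.043 = $81.19
Federal tax withheld: $1888.04 × 0.11 = $207.68
Medicare: $2004.99 × 0.017 = $34.08
Social Security tax: $2004.99 × 0.0586 = $117.49
State disability insurance: $2004.99 × 0.005 = $10.02
Dental insurance premium: $46.25
Legal plan premium: $85.46
Total deductions = $116.95 + $81.19 + $207.68 + $34.08 + $117.49 + $10.02 + $46.25 + $85.46 = $699.12
Net pay = $2004.99 − $699.12 = $1305.87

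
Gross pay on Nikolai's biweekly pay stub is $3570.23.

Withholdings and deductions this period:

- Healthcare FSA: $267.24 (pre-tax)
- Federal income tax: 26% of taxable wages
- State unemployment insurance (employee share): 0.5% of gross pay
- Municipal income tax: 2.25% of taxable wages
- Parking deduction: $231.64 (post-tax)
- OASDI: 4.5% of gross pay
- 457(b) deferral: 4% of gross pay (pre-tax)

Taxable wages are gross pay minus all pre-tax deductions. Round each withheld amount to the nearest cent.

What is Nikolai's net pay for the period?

457(b) deferral: $3570.23 × 0.04 = $142.81
Healthcare FSA: $267.24
Pre-tax total = $142.81 + $267.24 = $410.05
Taxable wages = $3570.23 − $410.05 = $3160.18
Federal income tax: $3160.18 × 0.26 = $821.65
Municipal income tax: $3160.18 × 0.0225 = $71.10
State unemployment insurance (employee share): $3570.23 × 0.005 = $17.85
OASDI: $3570.23 × 0.045 = $160.66
Parking deduction: $231.64
Total deductions = $142.81 + $267.24 + $821.65 + $71.10 + $17.85 + $160.66 + $231.64 = $1712.95
Net pay = $3570.23 − $1712.95 = $1857.28

$1857.28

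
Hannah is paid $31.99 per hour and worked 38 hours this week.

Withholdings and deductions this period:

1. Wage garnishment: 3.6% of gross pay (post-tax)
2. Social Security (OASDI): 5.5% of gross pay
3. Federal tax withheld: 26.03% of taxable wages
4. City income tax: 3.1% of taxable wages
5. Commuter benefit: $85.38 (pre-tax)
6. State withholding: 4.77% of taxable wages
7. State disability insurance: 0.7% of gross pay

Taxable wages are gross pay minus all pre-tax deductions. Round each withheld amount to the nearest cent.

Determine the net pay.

$627.96

Gross pay: 38 × $31.99 = $1,215.62
Commuter benefit: $85.38
Taxable wages = $1,215.62 − $85.38 = $1,130.24
City income tax: $1,130.24 × 0.031 = $35.04
Federal tax withheld: $1,130.24 × 0.2603 = $294.20
State withholding: $1,130.24 × 0.0477 = $53.91
Social Security (OASDI): $1,215.62 × 0.055 = $66.86
State disability insurance: $1,215.62 × 0.007 = $8.51
Wage garnishment: $1,215.62 × 0.036 = $43.76
Total deductions = $85.38 + $35.04 + $294.20 + $53.91 + $66.86 + $8.51 + $43.76 = $587.66
Net pay = $1,215.62 − $587.66 = $627.96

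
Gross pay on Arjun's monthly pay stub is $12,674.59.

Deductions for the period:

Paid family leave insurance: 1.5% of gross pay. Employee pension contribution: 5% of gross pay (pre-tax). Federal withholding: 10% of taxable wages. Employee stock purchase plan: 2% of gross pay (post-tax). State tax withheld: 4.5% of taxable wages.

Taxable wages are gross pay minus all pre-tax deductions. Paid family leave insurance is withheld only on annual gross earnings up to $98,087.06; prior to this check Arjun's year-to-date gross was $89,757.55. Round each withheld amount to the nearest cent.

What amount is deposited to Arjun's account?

$9,916.50

Employee pension contribution: $12,674.59 × 0.05 = $633.73
Taxable wages = $12,674.59 − $633.73 = $12,040.86
State tax withheld: $12,040.86 × 0.045 = $541.84
Federal withholding: $12,040.86 × 0.1 = $1,204.09
Paid family leave insurance: only $98,087.06 − $89,757.55 = $8,329.51 of this check is subject → $8,329.51 × 0.015 = $124.94
Employee stock purchase plan: $12,674.59 × 0.02 = $253.49
Total deductions = $633.73 + $541.84 + $1,204.09 + $124.94 + $253.49 = $2,758.09
Net pay = $12,674.59 − $2,758.09 = $9,916.50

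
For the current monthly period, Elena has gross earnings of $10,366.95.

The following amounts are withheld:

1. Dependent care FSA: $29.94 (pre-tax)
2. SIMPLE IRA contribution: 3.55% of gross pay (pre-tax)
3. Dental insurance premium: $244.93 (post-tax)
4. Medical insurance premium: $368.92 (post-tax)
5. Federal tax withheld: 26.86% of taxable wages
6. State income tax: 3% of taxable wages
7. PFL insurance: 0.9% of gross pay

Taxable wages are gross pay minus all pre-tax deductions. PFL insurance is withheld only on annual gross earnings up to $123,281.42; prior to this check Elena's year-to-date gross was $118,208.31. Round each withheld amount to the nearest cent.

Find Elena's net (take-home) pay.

$6,332.73

SIMPLE IRA contribution: $10,366.95 × 0.0355 = $368.03
Dependent care FSA: $29.94
Pre-tax total = $368.03 + $29.94 = $397.97
Taxable wages = $10,366.95 − $397.97 = $9,968.98
State income tax: $9,968.98 × 0.03 = $299.07
Federal tax withheld: $9,968.98 × 0.2686 = $2,677.67
PFL insurance: only $123,281.42 − $118,208.31 = $5,073.11 of this check is subject → $5,073.11 × 0.009 = $45.66
Dental insurance premium: $244.93
Medical insurance premium: $368.92
Total deductions = $368.03 + $29.94 + $299.07 + $2,677.67 + $45.66 + $244.93 + $368.92 = $4,034.22
Net pay = $10,366.95 − $4,034.22 = $6,332.73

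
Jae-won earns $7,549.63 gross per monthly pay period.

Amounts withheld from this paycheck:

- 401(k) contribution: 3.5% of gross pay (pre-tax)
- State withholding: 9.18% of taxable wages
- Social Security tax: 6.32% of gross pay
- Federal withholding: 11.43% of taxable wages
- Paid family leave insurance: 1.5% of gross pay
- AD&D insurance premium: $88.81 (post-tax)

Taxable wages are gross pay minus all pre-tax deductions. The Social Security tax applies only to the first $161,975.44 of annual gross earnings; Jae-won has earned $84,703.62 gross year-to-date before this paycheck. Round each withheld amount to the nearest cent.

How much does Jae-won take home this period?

$5,104.68

401(k) contribution: $7,549.63 × 0.035 = $264.24
Taxable wages = $7,549.63 − $264.24 = $7,285.39
State withholding: $7,285.39 × 0.0918 = $668.80
Federal withholding: $7,285.39 × 0.1143 = $832.72
Paid family leave insurance: $7,549.63 × 0.015 = $113.24
Social Security tax: cap not yet reached, full $7,549.63 is subject → $7,549.63 × 0.0632 = $477.14
AD&D insurance premium: $88.81
Total deductions = $264.24 + $668.80 + $832.72 + $113.24 + $477.14 + $88.81 = $2,444.95
Net pay = $7,549.63 − $2,444.95 = $5,104.68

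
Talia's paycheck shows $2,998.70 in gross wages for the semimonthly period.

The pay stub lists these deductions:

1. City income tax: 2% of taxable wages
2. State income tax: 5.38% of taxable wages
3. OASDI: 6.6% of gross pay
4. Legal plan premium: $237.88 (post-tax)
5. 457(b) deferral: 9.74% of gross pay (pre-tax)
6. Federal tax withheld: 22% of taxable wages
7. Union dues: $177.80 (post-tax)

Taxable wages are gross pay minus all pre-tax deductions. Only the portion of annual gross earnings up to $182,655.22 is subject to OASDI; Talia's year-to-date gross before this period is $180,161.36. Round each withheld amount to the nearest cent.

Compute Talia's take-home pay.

457(b) deferral: $2,998.70 × 0.0974 = $292.07
Taxable wages = $2,998.70 − $292.07 = $2,706.63
Federal tax withheld: $2,706.63 × 0.22 = $595.46
State income tax: $2,706.63 × 0.0538 = $145.62
City income tax: $2,706.63 × 0.02 = $54.13
OASDI: only $182,655.22 − $180,161.36 = $2,493.86 of this check is subject → $2,493.86 × 0.066 = $164.59
Legal plan premium: $237.88
Union dues: $177.80
Total deductions = $292.07 + $595.46 + $145.62 + $54.13 + $164.59 + $237.88 + $177.80 = $1,667.55
Net pay = $2,998.70 − $1,667.55 = $1,331.15

$1,331.15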